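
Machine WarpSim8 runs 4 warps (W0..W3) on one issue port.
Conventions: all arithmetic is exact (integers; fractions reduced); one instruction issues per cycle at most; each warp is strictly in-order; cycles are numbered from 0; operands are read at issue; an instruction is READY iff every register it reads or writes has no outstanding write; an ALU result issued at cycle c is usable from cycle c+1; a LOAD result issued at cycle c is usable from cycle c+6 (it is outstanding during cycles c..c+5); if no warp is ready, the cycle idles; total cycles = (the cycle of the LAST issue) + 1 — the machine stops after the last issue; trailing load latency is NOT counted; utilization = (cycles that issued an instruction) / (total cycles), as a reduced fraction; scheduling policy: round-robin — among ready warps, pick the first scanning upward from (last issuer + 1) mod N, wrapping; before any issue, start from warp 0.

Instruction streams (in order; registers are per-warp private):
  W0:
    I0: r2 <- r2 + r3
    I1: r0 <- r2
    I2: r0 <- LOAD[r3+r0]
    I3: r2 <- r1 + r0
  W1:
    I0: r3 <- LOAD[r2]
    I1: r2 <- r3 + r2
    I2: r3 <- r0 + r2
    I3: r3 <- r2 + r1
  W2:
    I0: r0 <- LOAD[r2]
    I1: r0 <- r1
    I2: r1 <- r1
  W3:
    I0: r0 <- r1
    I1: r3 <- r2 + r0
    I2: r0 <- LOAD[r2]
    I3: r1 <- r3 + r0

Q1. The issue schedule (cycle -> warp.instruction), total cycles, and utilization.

cycle 0: W0.I0
cycle 1: W1.I0
cycle 2: W2.I0
cycle 3: W3.I0
cycle 4: W0.I1
cycle 5: W3.I1
cycle 6: W0.I2
cycle 7: W1.I1
cycle 8: W2.I1
cycle 9: W3.I2
cycle 10: W1.I2
cycle 11: W2.I2
cycle 12: W0.I3
cycle 13: W1.I3
cycle 14: idle
cycle 15: W3.I3

Answer: 16 cycles, utilization 15/16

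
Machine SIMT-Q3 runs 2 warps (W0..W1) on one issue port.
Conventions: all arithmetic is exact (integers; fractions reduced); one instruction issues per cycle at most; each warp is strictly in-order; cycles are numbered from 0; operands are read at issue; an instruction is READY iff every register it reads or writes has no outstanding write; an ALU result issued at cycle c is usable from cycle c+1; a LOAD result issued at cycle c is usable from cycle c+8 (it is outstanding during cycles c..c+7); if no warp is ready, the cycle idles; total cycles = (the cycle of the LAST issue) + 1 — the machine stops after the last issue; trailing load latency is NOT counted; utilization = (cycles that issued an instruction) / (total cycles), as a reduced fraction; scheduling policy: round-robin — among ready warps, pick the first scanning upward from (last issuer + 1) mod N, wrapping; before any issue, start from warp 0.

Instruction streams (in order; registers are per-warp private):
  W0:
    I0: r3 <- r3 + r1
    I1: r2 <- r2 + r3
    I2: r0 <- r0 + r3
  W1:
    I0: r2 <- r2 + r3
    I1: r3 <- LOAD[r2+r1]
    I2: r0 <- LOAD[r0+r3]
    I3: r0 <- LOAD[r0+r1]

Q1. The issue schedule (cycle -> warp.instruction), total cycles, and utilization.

cycle 0: W0.I0
cycle 1: W1.I0
cycle 2: W0.I1
cycle 3: W1.I1
cycle 4: W0.I2
cycle 5: idle
cycle 6: idle
cycle 7: idle
cycle 8: idle
cycle 9: idle
cycle 10: idle
cycle 11: W1.I2
cycle 12: idle
cycle 13: idle
cycle 14: idle
cycle 15: idle
cycle 16: idle
cycle 17: idle
cycle 18: idle
cycle 19: W1.I3

Answer: 20 cycles, utilization 7/20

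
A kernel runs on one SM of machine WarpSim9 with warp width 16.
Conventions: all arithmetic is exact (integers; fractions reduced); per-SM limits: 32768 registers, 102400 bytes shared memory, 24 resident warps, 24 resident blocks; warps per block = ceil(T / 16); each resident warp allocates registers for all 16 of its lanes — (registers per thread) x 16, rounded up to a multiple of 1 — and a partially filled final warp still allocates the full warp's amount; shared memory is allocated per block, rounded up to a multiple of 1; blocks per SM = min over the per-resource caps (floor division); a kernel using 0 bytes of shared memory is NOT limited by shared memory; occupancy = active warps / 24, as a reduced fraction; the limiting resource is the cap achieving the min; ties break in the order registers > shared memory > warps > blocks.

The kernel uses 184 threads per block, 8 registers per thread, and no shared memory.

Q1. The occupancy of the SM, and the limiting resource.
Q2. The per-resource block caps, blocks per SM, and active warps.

Answer: occupancy 1, limited by warps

registers: 21 blocks
shared memory: no limit (kernel uses none)
warps: 2 blocks
blocks: 24 blocks

Answer: 2 blocks, 24 active warps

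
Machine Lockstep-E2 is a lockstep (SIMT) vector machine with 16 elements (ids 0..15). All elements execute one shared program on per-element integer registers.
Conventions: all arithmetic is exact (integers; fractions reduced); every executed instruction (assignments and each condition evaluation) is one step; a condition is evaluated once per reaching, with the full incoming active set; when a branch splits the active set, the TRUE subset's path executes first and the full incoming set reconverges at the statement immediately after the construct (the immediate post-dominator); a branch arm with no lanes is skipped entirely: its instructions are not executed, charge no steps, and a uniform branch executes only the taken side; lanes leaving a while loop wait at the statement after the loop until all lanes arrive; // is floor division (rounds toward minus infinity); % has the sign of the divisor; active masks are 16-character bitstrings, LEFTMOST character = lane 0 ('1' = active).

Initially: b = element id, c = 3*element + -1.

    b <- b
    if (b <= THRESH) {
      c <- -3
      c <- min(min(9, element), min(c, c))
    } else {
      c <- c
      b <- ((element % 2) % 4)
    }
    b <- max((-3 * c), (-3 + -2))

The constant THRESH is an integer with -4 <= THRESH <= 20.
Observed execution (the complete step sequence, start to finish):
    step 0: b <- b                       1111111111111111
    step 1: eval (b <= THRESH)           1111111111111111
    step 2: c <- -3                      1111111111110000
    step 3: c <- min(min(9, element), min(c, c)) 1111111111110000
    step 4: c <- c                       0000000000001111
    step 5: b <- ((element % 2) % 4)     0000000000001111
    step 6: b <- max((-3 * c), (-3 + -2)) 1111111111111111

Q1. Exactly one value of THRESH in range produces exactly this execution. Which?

Answer: THRESH = 11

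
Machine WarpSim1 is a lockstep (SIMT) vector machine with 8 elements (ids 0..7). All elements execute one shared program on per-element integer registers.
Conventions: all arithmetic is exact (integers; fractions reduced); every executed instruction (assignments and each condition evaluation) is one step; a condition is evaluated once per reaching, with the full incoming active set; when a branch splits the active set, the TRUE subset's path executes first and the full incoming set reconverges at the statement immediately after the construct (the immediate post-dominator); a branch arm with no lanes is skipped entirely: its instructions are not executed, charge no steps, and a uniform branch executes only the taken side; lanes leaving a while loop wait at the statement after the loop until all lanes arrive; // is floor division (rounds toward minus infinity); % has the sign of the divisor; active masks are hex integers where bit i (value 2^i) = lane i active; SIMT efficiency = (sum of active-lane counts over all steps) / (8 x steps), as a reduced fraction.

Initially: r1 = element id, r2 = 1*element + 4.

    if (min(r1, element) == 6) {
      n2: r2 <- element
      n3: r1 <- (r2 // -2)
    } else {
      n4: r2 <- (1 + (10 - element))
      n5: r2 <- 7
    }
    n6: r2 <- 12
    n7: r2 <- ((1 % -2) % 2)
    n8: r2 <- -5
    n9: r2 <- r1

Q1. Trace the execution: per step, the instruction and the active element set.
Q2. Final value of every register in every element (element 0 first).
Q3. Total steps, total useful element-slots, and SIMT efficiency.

step 0: eval (min(r1, element) == 6) 0xff
step 1: r2 <- element                0x40
step 2: r1 <- (r2 // -2)             0x40
step 3: r2 <- (1 + (10 - element))   0xbf
step 4: r2 <- 7                      0xbf
step 5: r2 <- 12                     0xff
step 6: r2 <- ((1 % -2) % 2)         0xff
step 7: r2 <- -5                     0xff
step 8: r2 <- r1                     0xff

Answer: 9 steps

r1: 0,1,2,3,4,5,-3,7
r2: 0,1,2,3,4,5,-3,7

steps = 9; useful = 56; efficiency = 56/72 = 7/9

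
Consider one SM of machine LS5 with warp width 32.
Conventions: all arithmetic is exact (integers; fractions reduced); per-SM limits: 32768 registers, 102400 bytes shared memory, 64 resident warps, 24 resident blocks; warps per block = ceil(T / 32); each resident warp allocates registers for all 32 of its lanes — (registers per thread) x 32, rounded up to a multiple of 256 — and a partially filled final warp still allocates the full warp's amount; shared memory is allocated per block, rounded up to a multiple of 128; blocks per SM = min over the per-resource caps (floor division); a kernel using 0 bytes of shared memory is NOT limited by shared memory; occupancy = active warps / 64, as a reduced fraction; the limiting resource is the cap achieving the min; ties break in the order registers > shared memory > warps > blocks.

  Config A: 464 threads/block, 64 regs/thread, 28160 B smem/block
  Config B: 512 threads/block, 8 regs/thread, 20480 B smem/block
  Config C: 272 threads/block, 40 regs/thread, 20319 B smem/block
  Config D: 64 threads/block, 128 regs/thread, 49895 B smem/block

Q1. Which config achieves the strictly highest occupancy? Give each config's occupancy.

occupancies: A 15/64, B 1, C 9/32, D 1/16

Answer: B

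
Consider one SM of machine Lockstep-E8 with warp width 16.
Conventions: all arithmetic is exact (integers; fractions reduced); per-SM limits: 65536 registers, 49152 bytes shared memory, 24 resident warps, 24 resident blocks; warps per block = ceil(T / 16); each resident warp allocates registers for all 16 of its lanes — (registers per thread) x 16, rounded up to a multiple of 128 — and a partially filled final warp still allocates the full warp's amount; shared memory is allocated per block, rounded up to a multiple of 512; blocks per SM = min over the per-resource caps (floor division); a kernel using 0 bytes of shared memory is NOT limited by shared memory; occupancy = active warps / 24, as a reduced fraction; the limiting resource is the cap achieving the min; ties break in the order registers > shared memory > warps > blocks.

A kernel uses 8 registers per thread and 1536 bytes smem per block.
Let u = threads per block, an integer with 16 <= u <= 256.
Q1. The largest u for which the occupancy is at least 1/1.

Answer: u = 192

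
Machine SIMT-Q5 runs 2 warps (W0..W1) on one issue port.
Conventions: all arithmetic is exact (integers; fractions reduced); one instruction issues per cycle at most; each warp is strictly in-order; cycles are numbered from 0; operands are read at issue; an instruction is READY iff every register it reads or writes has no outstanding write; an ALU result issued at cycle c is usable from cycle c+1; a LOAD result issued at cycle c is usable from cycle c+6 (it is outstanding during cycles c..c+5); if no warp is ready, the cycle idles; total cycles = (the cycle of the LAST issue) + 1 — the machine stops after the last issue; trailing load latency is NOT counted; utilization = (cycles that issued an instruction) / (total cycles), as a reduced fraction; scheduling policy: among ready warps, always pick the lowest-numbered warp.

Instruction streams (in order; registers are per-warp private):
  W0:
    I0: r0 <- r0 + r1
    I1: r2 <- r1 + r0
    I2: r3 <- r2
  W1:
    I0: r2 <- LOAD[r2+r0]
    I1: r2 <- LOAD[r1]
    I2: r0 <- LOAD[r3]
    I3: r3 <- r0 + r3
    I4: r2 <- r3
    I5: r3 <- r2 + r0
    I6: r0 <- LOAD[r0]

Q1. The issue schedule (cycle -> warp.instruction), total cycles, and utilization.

cycle 0: W0.I0
cycle 1: W0.I1
cycle 2: W0.I2
cycle 3: W1.I0
cycle 4: idle
cycle 5: idle
cycle 6: idle
cycle 7: idle
cycle 8: idle
cycle 9: W1.I1
cycle 10: W1.I2
cycle 11: idle
cycle 12: idle
cycle 13: idle
cycle 14: idle
cycle 15: idle
cycle 16: W1.I3
cycle 17: W1.I4
cycle 18: W1.I5
cycle 19: W1.I6

Answer: 20 cycles, utilization 1/2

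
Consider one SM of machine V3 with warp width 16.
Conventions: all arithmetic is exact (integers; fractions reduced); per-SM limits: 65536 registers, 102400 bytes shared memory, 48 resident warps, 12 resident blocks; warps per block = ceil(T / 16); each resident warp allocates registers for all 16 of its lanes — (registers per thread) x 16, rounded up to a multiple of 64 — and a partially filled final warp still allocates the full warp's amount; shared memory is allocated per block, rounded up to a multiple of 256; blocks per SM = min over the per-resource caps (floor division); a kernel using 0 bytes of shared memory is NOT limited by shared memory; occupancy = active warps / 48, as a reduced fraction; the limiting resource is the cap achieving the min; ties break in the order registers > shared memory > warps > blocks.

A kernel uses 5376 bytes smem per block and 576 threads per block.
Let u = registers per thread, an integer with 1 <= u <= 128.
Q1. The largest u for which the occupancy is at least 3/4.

Answer: u = 112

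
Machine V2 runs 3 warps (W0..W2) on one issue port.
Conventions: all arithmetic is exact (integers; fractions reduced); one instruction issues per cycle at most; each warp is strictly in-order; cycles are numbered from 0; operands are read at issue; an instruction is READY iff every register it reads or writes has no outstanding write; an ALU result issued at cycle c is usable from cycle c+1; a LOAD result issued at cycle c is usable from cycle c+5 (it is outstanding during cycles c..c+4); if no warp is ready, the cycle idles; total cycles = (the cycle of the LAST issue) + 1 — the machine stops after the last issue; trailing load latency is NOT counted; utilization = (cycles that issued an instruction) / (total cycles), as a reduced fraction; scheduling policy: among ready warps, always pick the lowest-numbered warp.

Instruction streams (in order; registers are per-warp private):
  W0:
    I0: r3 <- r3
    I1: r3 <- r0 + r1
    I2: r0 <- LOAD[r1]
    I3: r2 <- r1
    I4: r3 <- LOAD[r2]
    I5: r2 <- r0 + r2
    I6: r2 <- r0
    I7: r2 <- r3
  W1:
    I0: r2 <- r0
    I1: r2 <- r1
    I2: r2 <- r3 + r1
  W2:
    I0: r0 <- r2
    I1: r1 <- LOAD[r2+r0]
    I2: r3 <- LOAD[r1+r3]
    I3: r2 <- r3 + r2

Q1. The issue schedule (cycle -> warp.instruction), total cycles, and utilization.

cycle 0: W0.I0
cycle 1: W0.I1
cycle 2: W0.I2
cycle 3: W0.I3
cycle 4: W0.I4
cycle 5: W1.I0
cycle 6: W1.I1
cycle 7: W0.I5
cycle 8: W0.I6
cycle 9: W0.I7
cycle 10: W1.I2
cycle 11: W2.I0
cycle 12: W2.I1
cycle 13: idle
cycle 14: idle
cycle 15: idle
cycle 16: idle
cycle 17: W2.I2
cycle 18: idle
cycle 19: idle
cycle 20: idle
cycle 21: idle
cycle 22: W2.I3

Answer: 23 cycles, utilization 15/23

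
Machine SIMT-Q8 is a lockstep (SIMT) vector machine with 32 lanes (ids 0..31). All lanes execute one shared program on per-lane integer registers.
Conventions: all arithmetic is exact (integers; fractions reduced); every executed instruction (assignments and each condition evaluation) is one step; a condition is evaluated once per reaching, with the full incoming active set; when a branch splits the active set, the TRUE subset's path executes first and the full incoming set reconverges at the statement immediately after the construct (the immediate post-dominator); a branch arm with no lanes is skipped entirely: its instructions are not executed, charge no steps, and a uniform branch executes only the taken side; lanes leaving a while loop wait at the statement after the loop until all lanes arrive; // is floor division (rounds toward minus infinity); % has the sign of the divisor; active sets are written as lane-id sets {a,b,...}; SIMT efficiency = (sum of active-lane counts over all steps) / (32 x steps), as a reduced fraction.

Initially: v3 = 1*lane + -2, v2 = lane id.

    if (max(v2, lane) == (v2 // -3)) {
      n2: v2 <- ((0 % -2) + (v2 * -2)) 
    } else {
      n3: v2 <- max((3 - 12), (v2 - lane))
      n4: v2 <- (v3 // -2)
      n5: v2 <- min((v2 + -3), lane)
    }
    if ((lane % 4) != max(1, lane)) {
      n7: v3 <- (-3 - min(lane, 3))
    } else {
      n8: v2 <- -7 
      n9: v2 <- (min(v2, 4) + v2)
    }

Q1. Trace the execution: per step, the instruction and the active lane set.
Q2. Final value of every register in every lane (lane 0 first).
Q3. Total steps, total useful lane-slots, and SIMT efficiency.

step 0: eval (max(v2, lane) == (v2 // -3)) {0,1,2,3,4,5,6,7,8,9,10,11,12,13,14,15,16,17,18,19,20,21,22,23,24,25,26,27,28,29,30,31}
step 1: v2 <- ((0 % -2) + (v2 * -2)) {0}
step 2: v2 <- max((3 - 12), (v2 - lane)) {1,2,3,4,5,6,7,8,9,10,11,12,13,14,15,16,17,18,19,20,21,22,23,24,25,26,27,28,29,30,31}
step 3: v2 <- (v3 // -2)             {1,2,3,4,5,6,7,8,9,10,11,12,13,14,15,16,17,18,19,20,21,22,23,24,25,26,27,28,29,30,31}
step 4: v2 <- min((v2 + -3), lane)   {1,2,3,4,5,6,7,8,9,10,11,12,13,14,15,16,17,18,19,20,21,22,23,24,25,26,27,28,29,30,31}
step 5: eval ((lane % 4) != max(1, lane)) {0,1,2,3,4,5,6,7,8,9,10,11,12,13,14,15,16,17,18,19,20,21,22,23,24,25,26,27,28,29,30,31}
step 6: v3 <- (-3 - min(lane, 3))    {0,4,5,6,7,8,9,10,11,12,13,14,15,16,17,18,19,20,21,22,23,24,25,26,27,28,29,30,31}
step 7: v2 <- -7                     {1,2,3}
step 8: v2 <- (min(v2, 4) + v2)      {1,2,3}

Answer: 9 steps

v3: -3,-1,0,1,-6,-6,-6,-6,-6,-6,-6,-6,-6,-6,-6,-6,-6,-6,-6,-6,-6,-6,-6,-6,-6,-6,-6,-6,-6,-6,-6,-6
v2: 0,-14,-14,-14,-4,-5,-5,-6,-6,-7,-7,-8,-8,-9,-9,-10,-10,-11,-11,-12,-12,-13,-13,-14,-14,-15,-15,-16,-16,-17,-17,-18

steps = 9; useful = 193; efficiency = 193/288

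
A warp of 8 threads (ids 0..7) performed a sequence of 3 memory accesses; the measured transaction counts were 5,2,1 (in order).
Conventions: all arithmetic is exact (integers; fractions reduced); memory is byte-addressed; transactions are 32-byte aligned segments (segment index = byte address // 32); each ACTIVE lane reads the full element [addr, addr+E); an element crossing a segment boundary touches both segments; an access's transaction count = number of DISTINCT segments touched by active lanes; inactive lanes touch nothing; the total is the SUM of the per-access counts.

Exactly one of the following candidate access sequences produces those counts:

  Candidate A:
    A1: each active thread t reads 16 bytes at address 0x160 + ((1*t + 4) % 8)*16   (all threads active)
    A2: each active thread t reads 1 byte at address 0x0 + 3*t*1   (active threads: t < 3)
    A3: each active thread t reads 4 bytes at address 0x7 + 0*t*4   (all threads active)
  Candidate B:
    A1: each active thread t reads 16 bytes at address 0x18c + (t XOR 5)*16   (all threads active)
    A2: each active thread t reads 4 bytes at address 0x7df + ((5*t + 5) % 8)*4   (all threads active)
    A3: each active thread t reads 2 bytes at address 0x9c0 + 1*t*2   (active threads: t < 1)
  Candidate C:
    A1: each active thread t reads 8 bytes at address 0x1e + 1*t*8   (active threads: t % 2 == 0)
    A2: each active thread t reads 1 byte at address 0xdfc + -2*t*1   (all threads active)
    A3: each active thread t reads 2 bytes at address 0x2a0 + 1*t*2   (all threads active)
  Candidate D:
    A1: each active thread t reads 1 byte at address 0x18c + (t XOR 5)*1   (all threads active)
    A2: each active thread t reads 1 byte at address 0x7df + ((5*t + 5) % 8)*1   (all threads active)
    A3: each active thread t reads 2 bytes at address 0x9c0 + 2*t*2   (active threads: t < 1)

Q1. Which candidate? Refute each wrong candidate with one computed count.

A: A1 gives 4 transactions, not 5
C: A1 gives 3 transactions, not 5
D: A1 gives 1 transaction, not 5
B: all counts match (5,2,1)

Answer: B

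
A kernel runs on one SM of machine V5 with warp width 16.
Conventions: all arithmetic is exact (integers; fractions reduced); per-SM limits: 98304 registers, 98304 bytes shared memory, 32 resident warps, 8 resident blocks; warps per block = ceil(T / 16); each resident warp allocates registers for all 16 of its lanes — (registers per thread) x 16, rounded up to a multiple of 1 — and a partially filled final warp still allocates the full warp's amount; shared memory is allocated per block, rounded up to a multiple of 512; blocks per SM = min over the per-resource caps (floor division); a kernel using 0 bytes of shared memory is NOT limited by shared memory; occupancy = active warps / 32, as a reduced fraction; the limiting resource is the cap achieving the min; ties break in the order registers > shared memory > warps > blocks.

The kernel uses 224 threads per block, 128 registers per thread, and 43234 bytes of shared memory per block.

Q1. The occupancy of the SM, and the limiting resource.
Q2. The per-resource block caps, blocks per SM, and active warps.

Answer: occupancy 7/8, limited by shared memory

registers: 3 blocks
shared memory: 2 blocks
warps: 2 blocks
blocks: 8 blocks

Answer: 2 blocks, 28 active warps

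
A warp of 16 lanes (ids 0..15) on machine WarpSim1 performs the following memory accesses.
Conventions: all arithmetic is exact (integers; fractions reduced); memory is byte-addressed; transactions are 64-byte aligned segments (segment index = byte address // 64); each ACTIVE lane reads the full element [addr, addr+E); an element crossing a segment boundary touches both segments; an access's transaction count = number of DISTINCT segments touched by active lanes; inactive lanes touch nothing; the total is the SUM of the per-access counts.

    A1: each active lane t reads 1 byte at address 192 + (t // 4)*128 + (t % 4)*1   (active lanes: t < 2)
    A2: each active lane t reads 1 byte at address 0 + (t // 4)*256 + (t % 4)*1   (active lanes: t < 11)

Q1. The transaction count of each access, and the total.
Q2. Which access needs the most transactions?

A1: 1 transaction
A2: 3 transactions

Answer: 1,3; total 4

Answer: A2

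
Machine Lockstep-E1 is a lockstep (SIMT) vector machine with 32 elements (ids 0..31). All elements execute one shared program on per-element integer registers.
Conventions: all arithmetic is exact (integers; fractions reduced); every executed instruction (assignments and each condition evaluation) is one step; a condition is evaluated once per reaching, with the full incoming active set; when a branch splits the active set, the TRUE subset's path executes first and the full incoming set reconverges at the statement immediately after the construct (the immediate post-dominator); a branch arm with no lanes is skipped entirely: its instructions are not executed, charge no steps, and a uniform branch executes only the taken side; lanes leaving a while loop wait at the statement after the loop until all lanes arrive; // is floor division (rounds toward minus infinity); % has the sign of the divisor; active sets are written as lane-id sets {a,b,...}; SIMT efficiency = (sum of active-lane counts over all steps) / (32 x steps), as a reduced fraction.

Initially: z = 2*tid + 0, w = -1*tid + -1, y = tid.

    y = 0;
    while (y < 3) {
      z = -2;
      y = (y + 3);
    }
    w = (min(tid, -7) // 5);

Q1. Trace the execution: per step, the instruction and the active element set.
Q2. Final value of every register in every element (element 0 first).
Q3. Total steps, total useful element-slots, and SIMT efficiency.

step 0: y <- 0                       {0,1,2,3,4,5,6,7,8,9,10,11,12,13,14,15,16,17,18,19,20,21,22,23,24,25,26,27,28,29,30,31}
step 1: eval (y < 3)                 {0,1,2,3,4,5,6,7,8,9,10,11,12,13,14,15,16,17,18,19,20,21,22,23,24,25,26,27,28,29,30,31}
step 2: z <- -2                      {0,1,2,3,4,5,6,7,8,9,10,11,12,13,14,15,16,17,18,19,20,21,22,23,24,25,26,27,28,29,30,31}
step 3: y <- (y + 3)                 {0,1,2,3,4,5,6,7,8,9,10,11,12,13,14,15,16,17,18,19,20,21,22,23,24,25,26,27,28,29,30,31}
step 4: eval (y < 3)                 {0,1,2,3,4,5,6,7,8,9,10,11,12,13,14,15,16,17,18,19,20,21,22,23,24,25,26,27,28,29,30,31}
step 5: w <- (min(tid, -7) // 5)     {0,1,2,3,4,5,6,7,8,9,10,11,12,13,14,15,16,17,18,19,20,21,22,23,24,25,26,27,28,29,30,31}

Answer: 6 steps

z: -2,-2,-2,-2,-2,-2,-2,-2,-2,-2,-2,-2,-2,-2,-2,-2,-2,-2,-2,-2,-2,-2,-2,-2,-2,-2,-2,-2,-2,-2,-2,-2
w: -2,-2,-2,-2,-2,-2,-2,-2,-2,-2,-2,-2,-2,-2,-2,-2,-2,-2,-2,-2,-2,-2,-2,-2,-2,-2,-2,-2,-2,-2,-2,-2
y: 3,3,3,3,3,3,3,3,3,3,3,3,3,3,3,3,3,3,3,3,3,3,3,3,3,3,3,3,3,3,3,3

steps = 6; useful = 192; efficiency = 192/192 = 1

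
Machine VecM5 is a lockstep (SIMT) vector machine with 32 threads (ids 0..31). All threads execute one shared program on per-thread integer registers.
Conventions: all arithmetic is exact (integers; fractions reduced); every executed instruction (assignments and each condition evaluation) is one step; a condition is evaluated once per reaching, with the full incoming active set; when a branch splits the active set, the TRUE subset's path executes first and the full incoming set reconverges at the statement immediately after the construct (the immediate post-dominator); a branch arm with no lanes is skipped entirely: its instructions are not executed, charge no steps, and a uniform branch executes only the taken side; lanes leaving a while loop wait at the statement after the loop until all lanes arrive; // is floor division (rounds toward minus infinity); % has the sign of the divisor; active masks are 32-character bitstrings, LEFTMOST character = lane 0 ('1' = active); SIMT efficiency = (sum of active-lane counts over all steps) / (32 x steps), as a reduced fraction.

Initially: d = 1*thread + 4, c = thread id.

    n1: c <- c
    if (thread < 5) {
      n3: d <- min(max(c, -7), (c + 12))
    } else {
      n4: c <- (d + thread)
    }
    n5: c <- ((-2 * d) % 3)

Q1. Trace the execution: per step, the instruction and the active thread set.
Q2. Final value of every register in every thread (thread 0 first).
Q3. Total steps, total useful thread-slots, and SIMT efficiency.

step 0: c <- c                       11111111111111111111111111111111
step 1: eval (thread < 5)            11111111111111111111111111111111
step 2: d <- min(max(c, -7), (c + 12)) 11111000000000000000000000000000
step 3: c <- (d + thread)            00000111111111111111111111111111
step 4: c <- ((-2 * d) % 3)          11111111111111111111111111111111

Answer: 5 steps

d: 0,1,2,3,4,9,10,11,12,13,14,15,16,17,18,19,20,21,22,23,24,25,26,27,28,29,30,31,32,33,34,35
c: 0,1,2,0,1,0,1,2,0,1,2,0,1,2,0,1,2,0,1,2,0,1,2,0,1,2,0,1,2,0,1,2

steps = 5; useful = 128; efficiency = 128/160 = 4/5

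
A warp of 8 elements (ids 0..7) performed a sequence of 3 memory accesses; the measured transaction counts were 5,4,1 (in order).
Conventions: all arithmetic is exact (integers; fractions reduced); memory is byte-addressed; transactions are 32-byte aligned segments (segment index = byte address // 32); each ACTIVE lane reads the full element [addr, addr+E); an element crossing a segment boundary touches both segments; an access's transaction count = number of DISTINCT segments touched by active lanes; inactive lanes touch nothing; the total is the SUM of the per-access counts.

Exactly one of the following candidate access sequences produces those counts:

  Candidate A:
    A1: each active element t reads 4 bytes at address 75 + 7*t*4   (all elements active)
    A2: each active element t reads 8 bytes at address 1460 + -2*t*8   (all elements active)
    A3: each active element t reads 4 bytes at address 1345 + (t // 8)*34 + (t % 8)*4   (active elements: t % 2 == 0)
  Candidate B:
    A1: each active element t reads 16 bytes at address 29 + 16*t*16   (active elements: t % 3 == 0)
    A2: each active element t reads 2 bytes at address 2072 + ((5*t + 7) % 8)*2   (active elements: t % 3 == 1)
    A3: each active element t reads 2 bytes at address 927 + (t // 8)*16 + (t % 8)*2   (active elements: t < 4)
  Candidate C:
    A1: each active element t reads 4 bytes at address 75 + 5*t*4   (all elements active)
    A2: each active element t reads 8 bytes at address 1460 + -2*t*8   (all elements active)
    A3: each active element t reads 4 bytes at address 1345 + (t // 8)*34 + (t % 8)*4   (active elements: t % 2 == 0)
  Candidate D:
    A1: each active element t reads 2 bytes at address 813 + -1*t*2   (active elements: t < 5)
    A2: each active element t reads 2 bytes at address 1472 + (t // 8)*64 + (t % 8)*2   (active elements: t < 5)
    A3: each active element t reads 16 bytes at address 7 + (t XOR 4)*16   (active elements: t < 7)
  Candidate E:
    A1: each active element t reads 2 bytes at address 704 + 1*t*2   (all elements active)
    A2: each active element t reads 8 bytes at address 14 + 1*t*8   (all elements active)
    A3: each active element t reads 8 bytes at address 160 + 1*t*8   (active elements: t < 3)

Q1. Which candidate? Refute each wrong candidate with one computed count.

A: A1 gives 7 transactions, not 5
B: A1 gives 6 transactions, not 5
D: A1 gives 1 transaction, not 5
E: A1 gives 1 transaction, not 5
C: all counts match (5,4,1)

Answer: C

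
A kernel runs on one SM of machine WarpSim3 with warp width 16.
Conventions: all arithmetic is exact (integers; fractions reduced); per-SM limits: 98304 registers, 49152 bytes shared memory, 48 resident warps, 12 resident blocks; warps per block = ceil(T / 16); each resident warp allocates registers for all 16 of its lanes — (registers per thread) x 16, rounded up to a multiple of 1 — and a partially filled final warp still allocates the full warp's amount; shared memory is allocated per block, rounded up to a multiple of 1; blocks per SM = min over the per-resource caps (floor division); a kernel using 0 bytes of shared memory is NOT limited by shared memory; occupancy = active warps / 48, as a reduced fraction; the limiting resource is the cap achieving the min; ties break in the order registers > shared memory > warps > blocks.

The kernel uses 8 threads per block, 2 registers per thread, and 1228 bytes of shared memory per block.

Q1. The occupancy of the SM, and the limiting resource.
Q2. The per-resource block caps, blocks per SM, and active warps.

Answer: occupancy 1/4, limited by blocks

registers: 3072 blocks
shared memory: 40 blocks
warps: 48 blocks
blocks: 12 blocks

Answer: 12 blocks, 12 active warps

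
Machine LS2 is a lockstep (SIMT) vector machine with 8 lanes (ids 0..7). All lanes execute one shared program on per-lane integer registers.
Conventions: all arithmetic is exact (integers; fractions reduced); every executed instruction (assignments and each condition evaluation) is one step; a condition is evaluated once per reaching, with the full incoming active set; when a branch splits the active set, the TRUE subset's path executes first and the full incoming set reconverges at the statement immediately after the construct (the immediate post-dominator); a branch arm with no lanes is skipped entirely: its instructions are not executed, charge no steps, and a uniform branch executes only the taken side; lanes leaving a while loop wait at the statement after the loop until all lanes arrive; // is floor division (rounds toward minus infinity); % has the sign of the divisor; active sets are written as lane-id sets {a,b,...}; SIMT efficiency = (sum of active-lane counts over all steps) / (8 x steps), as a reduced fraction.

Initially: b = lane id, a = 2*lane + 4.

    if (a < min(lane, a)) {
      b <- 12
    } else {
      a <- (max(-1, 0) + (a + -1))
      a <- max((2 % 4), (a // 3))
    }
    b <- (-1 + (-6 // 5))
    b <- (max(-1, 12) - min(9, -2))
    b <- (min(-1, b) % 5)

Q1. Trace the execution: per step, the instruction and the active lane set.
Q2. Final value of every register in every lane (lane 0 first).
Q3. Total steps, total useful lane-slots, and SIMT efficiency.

step 0: eval (a < min(lane, a))      {0,1,2,3,4,5,6,7}
step 1: a <- (max(-1, 0) + (a + -1)) {0,1,2,3,4,5,6,7}
step 2: a <- max((2 % 4), (a // 3))  {0,1,2,3,4,5,6,7}
step 3: b <- (-1 + (-6 // 5))        {0,1,2,3,4,5,6,7}
step 4: b <- (max(-1, 12) - min(9, -2)) {0,1,2,3,4,5,6,7}
step 5: b <- (min(-1, b) % 5)        {0,1,2,3,4,5,6,7}

Answer: 6 steps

b: 4,4,4,4,4,4,4,4
a: 2,2,2,3,3,4,5,5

steps = 6; useful = 48; efficiency = 48/48 = 1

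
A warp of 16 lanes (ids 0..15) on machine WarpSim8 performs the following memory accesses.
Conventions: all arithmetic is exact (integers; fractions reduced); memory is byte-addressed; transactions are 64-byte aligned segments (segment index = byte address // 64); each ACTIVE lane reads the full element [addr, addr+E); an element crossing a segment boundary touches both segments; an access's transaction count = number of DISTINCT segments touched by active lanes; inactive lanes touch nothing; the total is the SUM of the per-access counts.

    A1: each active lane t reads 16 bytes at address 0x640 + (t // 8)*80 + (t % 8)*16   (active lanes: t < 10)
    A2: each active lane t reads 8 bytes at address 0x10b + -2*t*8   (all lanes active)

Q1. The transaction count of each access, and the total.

A1: 2 transactions
A2: 5 transactions

Answer: 2,5; total 7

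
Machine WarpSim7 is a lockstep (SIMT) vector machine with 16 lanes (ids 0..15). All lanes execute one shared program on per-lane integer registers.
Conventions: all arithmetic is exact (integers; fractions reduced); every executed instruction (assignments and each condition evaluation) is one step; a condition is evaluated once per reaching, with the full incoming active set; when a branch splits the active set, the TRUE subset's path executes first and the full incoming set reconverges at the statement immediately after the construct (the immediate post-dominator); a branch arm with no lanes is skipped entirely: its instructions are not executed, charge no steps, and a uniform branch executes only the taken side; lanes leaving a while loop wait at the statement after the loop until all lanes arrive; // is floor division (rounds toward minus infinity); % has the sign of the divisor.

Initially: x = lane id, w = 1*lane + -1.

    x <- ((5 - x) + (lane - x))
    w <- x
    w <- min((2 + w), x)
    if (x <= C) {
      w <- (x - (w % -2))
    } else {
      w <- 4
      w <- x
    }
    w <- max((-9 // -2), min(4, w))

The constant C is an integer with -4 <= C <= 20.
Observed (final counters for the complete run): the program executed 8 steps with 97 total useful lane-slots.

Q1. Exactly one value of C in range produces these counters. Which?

Answer: C = 4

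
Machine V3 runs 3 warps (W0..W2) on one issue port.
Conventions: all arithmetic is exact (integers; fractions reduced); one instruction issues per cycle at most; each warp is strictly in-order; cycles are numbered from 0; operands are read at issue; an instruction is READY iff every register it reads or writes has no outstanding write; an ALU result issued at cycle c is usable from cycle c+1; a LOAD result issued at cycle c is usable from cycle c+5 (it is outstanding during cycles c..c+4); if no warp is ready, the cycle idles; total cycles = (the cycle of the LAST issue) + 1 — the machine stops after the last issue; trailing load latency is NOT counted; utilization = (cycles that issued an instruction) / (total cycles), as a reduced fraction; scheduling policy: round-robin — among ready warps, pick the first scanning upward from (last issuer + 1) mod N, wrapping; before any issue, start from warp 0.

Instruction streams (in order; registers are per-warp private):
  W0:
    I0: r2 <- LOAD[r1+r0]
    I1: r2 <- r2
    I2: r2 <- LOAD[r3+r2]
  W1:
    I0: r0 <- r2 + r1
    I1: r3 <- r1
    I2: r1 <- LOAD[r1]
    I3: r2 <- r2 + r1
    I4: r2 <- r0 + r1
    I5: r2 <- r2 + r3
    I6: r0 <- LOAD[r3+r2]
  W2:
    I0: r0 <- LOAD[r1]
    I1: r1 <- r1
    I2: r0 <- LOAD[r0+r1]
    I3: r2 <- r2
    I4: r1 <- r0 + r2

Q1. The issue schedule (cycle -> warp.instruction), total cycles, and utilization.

cycle 0: W0.I0
cycle 1: W1.I0
cycle 2: W2.I0
cycle 3: W1.I1
cycle 4: W2.I1
cycle 5: W0.I1
cycle 6: W1.I2
cycle 7: W2.I2
cycle 8: W0.I2
cycle 9: W2.I3
cycle 10: idle
cycle 11: W1.I3
cycle 12: W2.I4
cycle 13: W1.I4
cycle 14: W1.I5
cycle 15: W1.I6

Answer: 16 cycles, utilization 15/16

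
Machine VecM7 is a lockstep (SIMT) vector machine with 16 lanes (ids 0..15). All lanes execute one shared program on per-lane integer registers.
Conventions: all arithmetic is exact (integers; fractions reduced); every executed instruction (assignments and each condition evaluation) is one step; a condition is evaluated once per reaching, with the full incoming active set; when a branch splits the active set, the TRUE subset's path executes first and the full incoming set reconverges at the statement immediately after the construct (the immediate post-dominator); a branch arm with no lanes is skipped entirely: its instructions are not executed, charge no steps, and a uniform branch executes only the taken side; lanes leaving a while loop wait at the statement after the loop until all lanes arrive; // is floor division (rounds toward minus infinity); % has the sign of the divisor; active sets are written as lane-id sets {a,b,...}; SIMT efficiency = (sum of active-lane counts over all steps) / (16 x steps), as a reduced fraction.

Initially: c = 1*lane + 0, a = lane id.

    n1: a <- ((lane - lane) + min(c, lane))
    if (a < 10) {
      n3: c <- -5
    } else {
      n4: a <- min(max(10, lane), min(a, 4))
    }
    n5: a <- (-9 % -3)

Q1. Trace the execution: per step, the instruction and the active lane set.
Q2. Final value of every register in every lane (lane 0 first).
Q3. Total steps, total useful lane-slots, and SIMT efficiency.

step 0: a <- ((lane - lane) + min(c, lane)) {0,1,2,3,4,5,6,7,8,9,10,11,12,13,14,15}
step 1: eval (a < 10)                {0,1,2,3,4,5,6,7,8,9,10,11,12,13,14,15}
step 2: c <- -5                      {0,1,2,3,4,5,6,7,8,9}
step 3: a <- min(max(10, lane), min(a, 4)) {10,11,12,13,14,15}
step 4: a <- (-9 % -3)               {0,1,2,3,4,5,6,7,8,9,10,11,12,13,14,15}

Answer: 5 steps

c: -5,-5,-5,-5,-5,-5,-5,-5,-5,-5,10,11,12,13,14,15
a: 0,0,0,0,0,0,0,0,0,0,0,0,0,0,0,0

steps = 5; useful = 64; efficiency = 64/80 = 4/5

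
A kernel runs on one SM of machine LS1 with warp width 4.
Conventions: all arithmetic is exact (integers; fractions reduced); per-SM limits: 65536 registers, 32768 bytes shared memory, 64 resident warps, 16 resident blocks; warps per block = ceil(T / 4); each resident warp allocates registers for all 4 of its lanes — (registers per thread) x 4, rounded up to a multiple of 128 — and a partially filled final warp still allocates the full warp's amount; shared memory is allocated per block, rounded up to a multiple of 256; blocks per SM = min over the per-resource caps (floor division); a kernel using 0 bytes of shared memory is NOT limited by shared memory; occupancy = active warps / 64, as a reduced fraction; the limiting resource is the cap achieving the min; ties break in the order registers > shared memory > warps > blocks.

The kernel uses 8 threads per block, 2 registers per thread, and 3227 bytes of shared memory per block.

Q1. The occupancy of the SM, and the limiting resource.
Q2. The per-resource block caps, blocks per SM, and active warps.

Answer: occupancy 9/32, limited by shared memory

registers: 256 blocks
shared memory: 9 blocks
warps: 32 blocks
blocks: 16 blocks

Answer: 9 blocks, 18 active warps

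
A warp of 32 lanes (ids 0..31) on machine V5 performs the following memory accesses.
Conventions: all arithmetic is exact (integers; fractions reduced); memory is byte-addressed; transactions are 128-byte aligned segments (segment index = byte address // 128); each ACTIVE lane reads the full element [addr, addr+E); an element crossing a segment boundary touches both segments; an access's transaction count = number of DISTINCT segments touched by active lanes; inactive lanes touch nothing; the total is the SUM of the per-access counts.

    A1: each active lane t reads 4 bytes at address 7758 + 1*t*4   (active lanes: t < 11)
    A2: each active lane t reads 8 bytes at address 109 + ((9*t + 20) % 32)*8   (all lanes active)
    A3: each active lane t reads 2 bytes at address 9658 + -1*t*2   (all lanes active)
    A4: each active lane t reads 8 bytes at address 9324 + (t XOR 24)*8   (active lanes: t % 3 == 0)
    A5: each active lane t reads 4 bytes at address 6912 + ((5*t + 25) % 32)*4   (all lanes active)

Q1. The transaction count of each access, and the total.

A1: 1 transaction
A2: 3 transactions
A3: 2 transactions
A4: 3 transactions
A5: 1 transaction

Answer: 1,3,2,3,1; total 10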